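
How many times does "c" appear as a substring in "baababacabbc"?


Searching for "c" in "baababacabbc"
Scanning each position:
  Position 0: "b" => no
  Position 1: "a" => no
  Position 2: "a" => no
  Position 3: "b" => no
  Position 4: "a" => no
  Position 5: "b" => no
  Position 6: "a" => no
  Position 7: "c" => MATCH
  Position 8: "a" => no
  Position 9: "b" => no
  Position 10: "b" => no
  Position 11: "c" => MATCH
Total occurrences: 2

2


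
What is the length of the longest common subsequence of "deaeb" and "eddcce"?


LCS of "deaeb" and "eddcce"
DP table:
           e    d    d    c    c    e
      0    0    0    0    0    0    0
  d   0    0    1    1    1    1    1
  e   0    1    1    1    1    1    2
  a   0    1    1    1    1    1    2
  e   0    1    1    1    1    1    2
  b   0    1    1    1    1    1    2
LCS length = dp[5][6] = 2

2


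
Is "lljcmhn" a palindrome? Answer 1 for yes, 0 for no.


Input: lljcmhn
Reversed: nhmcjll
  Compare pos 0 ('l') with pos 6 ('n'): MISMATCH
  Compare pos 1 ('l') with pos 5 ('h'): MISMATCH
  Compare pos 2 ('j') with pos 4 ('m'): MISMATCH
Result: not a palindrome

0


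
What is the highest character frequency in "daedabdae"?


Input: daedabdae
Character counts:
  'a': 3
  'b': 1
  'd': 3
  'e': 2
Maximum frequency: 3

3


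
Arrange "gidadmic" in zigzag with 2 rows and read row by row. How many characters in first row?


Zigzag "gidadmic" into 2 rows:
Placing characters:
  'g' => row 0
  'i' => row 1
  'd' => row 0
  'a' => row 1
  'd' => row 0
  'm' => row 1
  'i' => row 0
  'c' => row 1
Rows:
  Row 0: "gddi"
  Row 1: "iamc"
First row length: 4

4


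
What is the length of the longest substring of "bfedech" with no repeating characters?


Input: "bfedech"
Sliding window (track last position of each char):
  Position 0 ('b'): window [0,0] length 1 -- new best
  Position 1 ('f'): window [0,1] length 2 -- new best
  Position 2 ('e'): window [0,2] length 3 -- new best
  Position 3 ('d'): window [0,3] length 4 -- new best
  Position 4 ('e'): repeat (last at 2), move window start to 3
  Position 4 ('e'): window [3,4] length 2
  Position 5 ('c'): window [3,5] length 3
  Position 6 ('h'): window [3,6] length 4
Longest substring with no repeats: "bfed" with length 4

4


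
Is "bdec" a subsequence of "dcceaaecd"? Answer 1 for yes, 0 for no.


Check if "bdec" is a subsequence of "dcceaaecd"
Greedy scan:
  Position 0 ('d'): no match needed
  Position 1 ('c'): no match needed
  Position 2 ('c'): no match needed
  Position 3 ('e'): no match needed
  Position 4 ('a'): no match needed
  Position 5 ('a'): no match needed
  Position 6 ('e'): no match needed
  Position 7 ('c'): no match needed
  Position 8 ('d'): no match needed
Only matched 0/4 characters => not a subsequence

0


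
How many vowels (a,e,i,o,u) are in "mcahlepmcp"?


Input: mcahlepmcp
Checking each character:
  'm' at position 0: consonant
  'c' at position 1: consonant
  'a' at position 2: vowel (running total: 1)
  'h' at position 3: consonant
  'l' at position 4: consonant
  'e' at position 5: vowel (running total: 2)
  'p' at position 6: consonant
  'm' at position 7: consonant
  'c' at position 8: consonant
  'p' at position 9: consonant
Total vowels: 2

2


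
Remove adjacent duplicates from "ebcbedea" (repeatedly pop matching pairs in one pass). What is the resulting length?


Input: ebcbedea
Stack-based adjacent duplicate removal:
  Read 'e': push. Stack: e
  Read 'b': push. Stack: eb
  Read 'c': push. Stack: ebc
  Read 'b': push. Stack: ebcb
  Read 'e': push. Stack: ebcbe
  Read 'd': push. Stack: ebcbed
  Read 'e': push. Stack: ebcbede
  Read 'a': push. Stack: ebcbedea
Final stack: "ebcbedea" (length 8)

8


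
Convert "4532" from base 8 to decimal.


Input: "4532" in base 8
Positional expansion:
  Digit '4' (value 4) x 8^3 = 2048
  Digit '5' (value 5) x 8^2 = 320
  Digit '3' (value 3) x 8^1 = 24
  Digit '2' (value 2) x 8^0 = 2
Sum = 2394

2394


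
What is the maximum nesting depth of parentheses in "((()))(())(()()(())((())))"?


Input: "((()))(())(()()(())((())))"
Tracking depth:
  Position 0 '(': depth becomes 1
  Position 1 '(': depth becomes 2
  Position 2 '(': depth becomes 3
  Position 3 ')': depth becomes 2
  Position 4 ')': depth becomes 1
  Position 5 ')': depth becomes 0
  Position 6 '(': depth becomes 1
  Position 7 '(': depth becomes 2
  Position 8 ')': depth becomes 1
  Position 9 ')': depth becomes 0
  Position 10 '(': depth becomes 1
  Position 11 '(': depth becomes 2
  Position 12 ')': depth becomes 1
  Position 13 '(': depth becomes 2
  Position 14 ')': depth becomes 1
  Position 15 '(': depth becomes 2
  Position 16 '(': depth becomes 3
  Position 17 ')': depth becomes 2
  Position 18 ')': depth becomes 1
  Position 19 '(': depth becomes 2
  Position 20 '(': depth becomes 3
  Position 21 '(': depth becomes 4
  Position 22 ')': depth becomes 3
  Position 23 ')': depth becomes 2
  Position 24 ')': depth becomes 1
  Position 25 ')': depth becomes 0
Maximum depth reached: 4

4


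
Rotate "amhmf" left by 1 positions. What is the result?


Input: "amhmf", rotate left by 1
First 1 characters: "a"
Remaining characters: "mhmf"
Concatenate remaining + first: "mhmf" + "a" = "mhmfa"

mhmfa


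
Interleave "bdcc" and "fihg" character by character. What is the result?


Interleaving "bdcc" and "fihg":
  Position 0: 'b' from first, 'f' from second => "bf"
  Position 1: 'd' from first, 'i' from second => "di"
  Position 2: 'c' from first, 'h' from second => "ch"
  Position 3: 'c' from first, 'g' from second => "cg"
Result: bfdichcg

bfdichcg


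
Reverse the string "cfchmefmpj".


Input: cfchmefmpj
Reading characters right to left:
  Position 9: 'j'
  Position 8: 'p'
  Position 7: 'm'
  Position 6: 'f'
  Position 5: 'e'
  Position 4: 'm'
  Position 3: 'h'
  Position 2: 'c'
  Position 1: 'f'
  Position 0: 'c'
Reversed: jpmfemhcfc

jpmfemhcfc


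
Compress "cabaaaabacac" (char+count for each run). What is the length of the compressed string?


Input: cabaaaabacac
Runs:
  'c' x 1 => "c1"
  'a' x 1 => "a1"
  'b' x 1 => "b1"
  'a' x 4 => "a4"
  'b' x 1 => "b1"
  'a' x 1 => "a1"
  'c' x 1 => "c1"
  'a' x 1 => "a1"
  'c' x 1 => "c1"
Compressed: "c1a1b1a4b1a1c1a1c1"
Compressed length: 18

18


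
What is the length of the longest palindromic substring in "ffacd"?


Input: "ffacd"
Checking substrings for palindromes:
  [0:2] "ff" (len 2) => palindrome
Longest palindromic substring: "ff" with length 2

2


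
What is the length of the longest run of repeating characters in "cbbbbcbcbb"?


Input: "cbbbbcbcbb"
Scanning for longest run:
  Position 1 ('b'): new char, reset run to 1
  Position 2 ('b'): continues run of 'b', length=2
  Position 3 ('b'): continues run of 'b', length=3
  Position 4 ('b'): continues run of 'b', length=4
  Position 5 ('c'): new char, reset run to 1
  Position 6 ('b'): new char, reset run to 1
  Position 7 ('c'): new char, reset run to 1
  Position 8 ('b'): new char, reset run to 1
  Position 9 ('b'): continues run of 'b', length=2
Longest run: 'b' with length 4

4


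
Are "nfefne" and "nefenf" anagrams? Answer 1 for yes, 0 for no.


Strings: "nfefne", "nefenf"
Sorted first:  eeffnn
Sorted second: eeffnn
Sorted forms match => anagrams

1


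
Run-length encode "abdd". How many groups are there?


Input: abdd
Scanning for consecutive runs:
  Group 1: 'a' x 1 (positions 0-0)
  Group 2: 'b' x 1 (positions 1-1)
  Group 3: 'd' x 2 (positions 2-3)
Total groups: 3

3


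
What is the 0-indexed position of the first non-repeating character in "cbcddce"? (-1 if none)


Input: cbcddce
Character frequencies:
  'b': 1
  'c': 3
  'd': 2
  'e': 1
Scanning left to right for freq == 1:
  Position 0 ('c'): freq=3, skip
  Position 1 ('b'): unique! => answer = 1

1


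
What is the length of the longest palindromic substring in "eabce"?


Input: "eabce"
Checking substrings for palindromes:
  No multi-char palindromic substrings found
Longest palindromic substring: "e" with length 1

1


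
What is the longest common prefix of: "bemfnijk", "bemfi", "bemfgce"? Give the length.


Words: bemfnijk, bemfi, bemfgce
  Position 0: all 'b' => match
  Position 1: all 'e' => match
  Position 2: all 'm' => match
  Position 3: all 'f' => match
  Position 4: ('n', 'i', 'g') => mismatch, stop
LCP = "bemf" (length 4)

4


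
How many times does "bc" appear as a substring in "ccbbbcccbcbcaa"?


Searching for "bc" in "ccbbbcccbcbcaa"
Scanning each position:
  Position 0: "cc" => no
  Position 1: "cb" => no
  Position 2: "bb" => no
  Position 3: "bb" => no
  Position 4: "bc" => MATCH
  Position 5: "cc" => no
  Position 6: "cc" => no
  Position 7: "cb" => no
  Position 8: "bc" => MATCH
  Position 9: "cb" => no
  Position 10: "bc" => MATCH
  Position 11: "ca" => no
  Position 12: "aa" => no
Total occurrences: 3

3


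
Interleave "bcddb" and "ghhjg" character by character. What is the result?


Interleaving "bcddb" and "ghhjg":
  Position 0: 'b' from first, 'g' from second => "bg"
  Position 1: 'c' from first, 'h' from second => "ch"
  Position 2: 'd' from first, 'h' from second => "dh"
  Position 3: 'd' from first, 'j' from second => "dj"
  Position 4: 'b' from first, 'g' from second => "bg"
Result: bgchdhdjbg

bgchdhdjbg


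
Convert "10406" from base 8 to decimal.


Input: "10406" in base 8
Positional expansion:
  Digit '1' (value 1) x 8^4 = 4096
  Digit '0' (value 0) x 8^3 = 0
  Digit '4' (value 4) x 8^2 = 256
  Digit '0' (value 0) x 8^1 = 0
  Digit '6' (value 6) x 8^0 = 6
Sum = 4358

4358


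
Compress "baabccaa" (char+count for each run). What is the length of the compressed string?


Input: baabccaa
Runs:
  'b' x 1 => "b1"
  'a' x 2 => "a2"
  'b' x 1 => "b1"
  'c' x 2 => "c2"
  'a' x 2 => "a2"
Compressed: "b1a2b1c2a2"
Compressed length: 10

10


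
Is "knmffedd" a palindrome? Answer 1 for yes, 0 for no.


Input: knmffedd
Reversed: ddeffmnk
  Compare pos 0 ('k') with pos 7 ('d'): MISMATCH
  Compare pos 1 ('n') with pos 6 ('d'): MISMATCH
  Compare pos 2 ('m') with pos 5 ('e'): MISMATCH
  Compare pos 3 ('f') with pos 4 ('f'): match
Result: not a palindrome

0


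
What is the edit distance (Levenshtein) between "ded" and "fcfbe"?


Computing edit distance: "ded" -> "fcfbe"
DP table:
           f    c    f    b    e
      0    1    2    3    4    5
  d   1    1    2    3    4    5
  e   2    2    2    3    4    4
  d   3    3    3    3    4    5
Edit distance = dp[3][5] = 5

5


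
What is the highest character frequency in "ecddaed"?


Input: ecddaed
Character counts:
  'a': 1
  'c': 1
  'd': 3
  'e': 2
Maximum frequency: 3

3


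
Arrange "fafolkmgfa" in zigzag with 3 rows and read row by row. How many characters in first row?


Zigzag "fafolkmgfa" into 3 rows:
Placing characters:
  'f' => row 0
  'a' => row 1
  'f' => row 2
  'o' => row 1
  'l' => row 0
  'k' => row 1
  'm' => row 2
  'g' => row 1
  'f' => row 0
  'a' => row 1
Rows:
  Row 0: "flf"
  Row 1: "aokga"
  Row 2: "fm"
First row length: 3

3


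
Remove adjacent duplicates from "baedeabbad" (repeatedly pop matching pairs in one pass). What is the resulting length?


Input: baedeabbad
Stack-based adjacent duplicate removal:
  Read 'b': push. Stack: b
  Read 'a': push. Stack: ba
  Read 'e': push. Stack: bae
  Read 'd': push. Stack: baed
  Read 'e': push. Stack: baede
  Read 'a': push. Stack: baedea
  Read 'b': push. Stack: baedeab
  Read 'b': matches stack top 'b' => pop. Stack: baedea
  Read 'a': matches stack top 'a' => pop. Stack: baede
  Read 'd': push. Stack: baeded
Final stack: "baeded" (length 6)

6


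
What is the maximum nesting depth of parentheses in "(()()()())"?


Input: "(()()()())"
Tracking depth:
  Position 0 '(': depth becomes 1
  Position 1 '(': depth becomes 2
  Position 2 ')': depth becomes 1
  Position 3 '(': depth becomes 2
  Position 4 ')': depth becomes 1
  Position 5 '(': depth becomes 2
  Position 6 ')': depth becomes 1
  Position 7 '(': depth becomes 2
  Position 8 ')': depth becomes 1
  Position 9 ')': depth becomes 0
Maximum depth reached: 2

2


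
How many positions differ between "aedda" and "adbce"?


Comparing "aedda" and "adbce" position by position:
  Position 0: 'a' vs 'a' => same
  Position 1: 'e' vs 'd' => DIFFER
  Position 2: 'd' vs 'b' => DIFFER
  Position 3: 'd' vs 'c' => DIFFER
  Position 4: 'a' vs 'e' => DIFFER
Positions that differ: 4

4


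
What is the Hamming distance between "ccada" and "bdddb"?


Comparing "ccada" and "bdddb" position by position:
  Position 0: 'c' vs 'b' => differ
  Position 1: 'c' vs 'd' => differ
  Position 2: 'a' vs 'd' => differ
  Position 3: 'd' vs 'd' => same
  Position 4: 'a' vs 'b' => differ
Total differences (Hamming distance): 4

4


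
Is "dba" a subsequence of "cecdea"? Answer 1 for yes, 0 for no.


Check if "dba" is a subsequence of "cecdea"
Greedy scan:
  Position 0 ('c'): no match needed
  Position 1 ('e'): no match needed
  Position 2 ('c'): no match needed
  Position 3 ('d'): matches sub[0] = 'd'
  Position 4 ('e'): no match needed
  Position 5 ('a'): no match needed
Only matched 1/3 characters => not a subsequence

0


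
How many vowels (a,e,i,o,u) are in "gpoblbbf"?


Input: gpoblbbf
Checking each character:
  'g' at position 0: consonant
  'p' at position 1: consonant
  'o' at position 2: vowel (running total: 1)
  'b' at position 3: consonant
  'l' at position 4: consonant
  'b' at position 5: consonant
  'b' at position 6: consonant
  'f' at position 7: consonant
Total vowels: 1

1


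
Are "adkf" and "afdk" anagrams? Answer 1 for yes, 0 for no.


Strings: "adkf", "afdk"
Sorted first:  adfk
Sorted second: adfk
Sorted forms match => anagrams

1


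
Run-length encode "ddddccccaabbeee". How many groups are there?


Input: ddddccccaabbeee
Scanning for consecutive runs:
  Group 1: 'd' x 4 (positions 0-3)
  Group 2: 'c' x 4 (positions 4-7)
  Group 3: 'a' x 2 (positions 8-9)
  Group 4: 'b' x 2 (positions 10-11)
  Group 5: 'e' x 3 (positions 12-14)
Total groups: 5

5


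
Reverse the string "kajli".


Input: kajli
Reading characters right to left:
  Position 4: 'i'
  Position 3: 'l'
  Position 2: 'j'
  Position 1: 'a'
  Position 0: 'k'
Reversed: iljak

iljak


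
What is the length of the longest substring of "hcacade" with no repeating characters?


Input: "hcacade"
Sliding window (track last position of each char):
  Position 0 ('h'): window [0,0] length 1 -- new best
  Position 1 ('c'): window [0,1] length 2 -- new best
  Position 2 ('a'): window [0,2] length 3 -- new best
  Position 3 ('c'): repeat (last at 1), move window start to 2
  Position 3 ('c'): window [2,3] length 2
  Position 4 ('a'): repeat (last at 2), move window start to 3
  Position 4 ('a'): window [3,4] length 2
  Position 5 ('d'): window [3,5] length 3
  Position 6 ('e'): window [3,6] length 4 -- new best
Longest substring with no repeats: "cade" with length 4

4


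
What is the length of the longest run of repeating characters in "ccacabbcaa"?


Input: "ccacabbcaa"
Scanning for longest run:
  Position 1 ('c'): continues run of 'c', length=2
  Position 2 ('a'): new char, reset run to 1
  Position 3 ('c'): new char, reset run to 1
  Position 4 ('a'): new char, reset run to 1
  Position 5 ('b'): new char, reset run to 1
  Position 6 ('b'): continues run of 'b', length=2
  Position 7 ('c'): new char, reset run to 1
  Position 8 ('a'): new char, reset run to 1
  Position 9 ('a'): continues run of 'a', length=2
Longest run: 'c' with length 2

2


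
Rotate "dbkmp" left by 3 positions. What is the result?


Input: "dbkmp", rotate left by 3
First 3 characters: "dbk"
Remaining characters: "mp"
Concatenate remaining + first: "mp" + "dbk" = "mpdbk"

mpdbk


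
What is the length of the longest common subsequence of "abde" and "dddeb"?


LCS of "abde" and "dddeb"
DP table:
           d    d    d    e    b
      0    0    0    0    0    0
  a   0    0    0    0    0    0
  b   0    0    0    0    0    1
  d   0    1    1    1    1    1
  e   0    1    1    1    2    2
LCS length = dp[4][5] = 2

2


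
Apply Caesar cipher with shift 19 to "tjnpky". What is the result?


Caesar cipher: shift "tjnpky" by 19
  't' (pos 19) + 19 = pos 12 = 'm'
  'j' (pos 9) + 19 = pos 2 = 'c'
  'n' (pos 13) + 19 = pos 6 = 'g'
  'p' (pos 15) + 19 = pos 8 = 'i'
  'k' (pos 10) + 19 = pos 3 = 'd'
  'y' (pos 24) + 19 = pos 17 = 'r'
Result: mcgidr

mcgidr


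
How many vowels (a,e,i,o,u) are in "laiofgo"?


Input: laiofgo
Checking each character:
  'l' at position 0: consonant
  'a' at position 1: vowel (running total: 1)
  'i' at position 2: vowel (running total: 2)
  'o' at position 3: vowel (running total: 3)
  'f' at position 4: consonant
  'g' at position 5: consonant
  'o' at position 6: vowel (running total: 4)
Total vowels: 4

4


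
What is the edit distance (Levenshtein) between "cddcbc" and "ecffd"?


Computing edit distance: "cddcbc" -> "ecffd"
DP table:
           e    c    f    f    d
      0    1    2    3    4    5
  c   1    1    1    2    3    4
  d   2    2    2    2    3    3
  d   3    3    3    3    3    3
  c   4    4    3    4    4    4
  b   5    5    4    4    5    5
  c   6    6    5    5    5    6
Edit distance = dp[6][5] = 6

6


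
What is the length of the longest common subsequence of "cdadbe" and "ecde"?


LCS of "cdadbe" and "ecde"
DP table:
           e    c    d    e
      0    0    0    0    0
  c   0    0    1    1    1
  d   0    0    1    2    2
  a   0    0    1    2    2
  d   0    0    1    2    2
  b   0    0    1    2    2
  e   0    1    1    2    3
LCS length = dp[6][4] = 3

3


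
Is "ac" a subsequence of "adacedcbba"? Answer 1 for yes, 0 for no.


Check if "ac" is a subsequence of "adacedcbba"
Greedy scan:
  Position 0 ('a'): matches sub[0] = 'a'
  Position 1 ('d'): no match needed
  Position 2 ('a'): no match needed
  Position 3 ('c'): matches sub[1] = 'c'
  Position 4 ('e'): no match needed
  Position 5 ('d'): no match needed
  Position 6 ('c'): no match needed
  Position 7 ('b'): no match needed
  Position 8 ('b'): no match needed
  Position 9 ('a'): no match needed
All 2 characters matched => is a subsequence

1


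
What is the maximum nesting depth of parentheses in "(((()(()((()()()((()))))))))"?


Input: "(((()(()((()()()((()))))))))"
Tracking depth:
  Position 0 '(': depth becomes 1
  Position 1 '(': depth becomes 2
  Position 2 '(': depth becomes 3
  Position 3 '(': depth becomes 4
  Position 4 ')': depth becomes 3
  Position 5 '(': depth becomes 4
  Position 6 '(': depth becomes 5
  Position 7 ')': depth becomes 4
  Position 8 '(': depth becomes 5
  Position 9 '(': depth becomes 6
  Position 10 '(': depth becomes 7
  Position 11 ')': depth becomes 6
  Position 12 '(': depth becomes 7
  Position 13 ')': depth becomes 6
  Position 14 '(': depth becomes 7
  Position 15 ')': depth becomes 6
  Position 16 '(': depth becomes 7
  Position 17 '(': depth becomes 8
  Position 18 '(': depth becomes 9
  Position 19 ')': depth becomes 8
  Position 20 ')': depth becomes 7
  Position 21 ')': depth becomes 6
  Position 22 ')': depth becomes 5
  Position 23 ')': depth becomes 4
  Position 24 ')': depth becomes 3
  Position 25 ')': depth becomes 2
  Position 26 ')': depth becomes 1
  Position 27 ')': depth becomes 0
Maximum depth reached: 9

9


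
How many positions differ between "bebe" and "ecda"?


Comparing "bebe" and "ecda" position by position:
  Position 0: 'b' vs 'e' => DIFFER
  Position 1: 'e' vs 'c' => DIFFER
  Position 2: 'b' vs 'd' => DIFFER
  Position 3: 'e' vs 'a' => DIFFER
Positions that differ: 4

4


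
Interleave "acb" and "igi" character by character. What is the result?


Interleaving "acb" and "igi":
  Position 0: 'a' from first, 'i' from second => "ai"
  Position 1: 'c' from first, 'g' from second => "cg"
  Position 2: 'b' from first, 'i' from second => "bi"
Result: aicgbi

aicgbi


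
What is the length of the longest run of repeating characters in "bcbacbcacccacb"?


Input: "bcbacbcacccacb"
Scanning for longest run:
  Position 1 ('c'): new char, reset run to 1
  Position 2 ('b'): new char, reset run to 1
  Position 3 ('a'): new char, reset run to 1
  Position 4 ('c'): new char, reset run to 1
  Position 5 ('b'): new char, reset run to 1
  Position 6 ('c'): new char, reset run to 1
  Position 7 ('a'): new char, reset run to 1
  Position 8 ('c'): new char, reset run to 1
  Position 9 ('c'): continues run of 'c', length=2
  Position 10 ('c'): continues run of 'c', length=3
  Position 11 ('a'): new char, reset run to 1
  Position 12 ('c'): new char, reset run to 1
  Position 13 ('b'): new char, reset run to 1
Longest run: 'c' with length 3

3


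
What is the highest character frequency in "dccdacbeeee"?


Input: dccdacbeeee
Character counts:
  'a': 1
  'b': 1
  'c': 3
  'd': 2
  'e': 4
Maximum frequency: 4

4


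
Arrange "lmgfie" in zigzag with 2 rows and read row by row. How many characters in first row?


Zigzag "lmgfie" into 2 rows:
Placing characters:
  'l' => row 0
  'm' => row 1
  'g' => row 0
  'f' => row 1
  'i' => row 0
  'e' => row 1
Rows:
  Row 0: "lgi"
  Row 1: "mfe"
First row length: 3

3


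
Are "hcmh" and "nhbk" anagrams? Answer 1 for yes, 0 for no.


Strings: "hcmh", "nhbk"
Sorted first:  chhm
Sorted second: bhkn
Differ at position 0: 'c' vs 'b' => not anagrams

0


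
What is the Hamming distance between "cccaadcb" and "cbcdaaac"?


Comparing "cccaadcb" and "cbcdaaac" position by position:
  Position 0: 'c' vs 'c' => same
  Position 1: 'c' vs 'b' => differ
  Position 2: 'c' vs 'c' => same
  Position 3: 'a' vs 'd' => differ
  Position 4: 'a' vs 'a' => same
  Position 5: 'd' vs 'a' => differ
  Position 6: 'c' vs 'a' => differ
  Position 7: 'b' vs 'c' => differ
Total differences (Hamming distance): 5

5


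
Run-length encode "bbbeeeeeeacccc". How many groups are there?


Input: bbbeeeeeeacccc
Scanning for consecutive runs:
  Group 1: 'b' x 3 (positions 0-2)
  Group 2: 'e' x 6 (positions 3-8)
  Group 3: 'a' x 1 (positions 9-9)
  Group 4: 'c' x 4 (positions 10-13)
Total groups: 4

4


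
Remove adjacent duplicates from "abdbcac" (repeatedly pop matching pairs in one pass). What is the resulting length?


Input: abdbcac
Stack-based adjacent duplicate removal:
  Read 'a': push. Stack: a
  Read 'b': push. Stack: ab
  Read 'd': push. Stack: abd
  Read 'b': push. Stack: abdb
  Read 'c': push. Stack: abdbc
  Read 'a': push. Stack: abdbca
  Read 'c': push. Stack: abdbcac
Final stack: "abdbcac" (length 7)

7


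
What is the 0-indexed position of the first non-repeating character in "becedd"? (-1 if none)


Input: becedd
Character frequencies:
  'b': 1
  'c': 1
  'd': 2
  'e': 2
Scanning left to right for freq == 1:
  Position 0 ('b'): unique! => answer = 0

0


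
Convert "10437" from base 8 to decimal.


Input: "10437" in base 8
Positional expansion:
  Digit '1' (value 1) x 8^4 = 4096
  Digit '0' (value 0) x 8^3 = 0
  Digit '4' (value 4) x 8^2 = 256
  Digit '3' (value 3) x 8^1 = 24
  Digit '7' (value 7) x 8^0 = 7
Sum = 4383

4383


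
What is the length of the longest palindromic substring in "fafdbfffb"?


Input: "fafdbfffb"
Checking substrings for palindromes:
  [4:9] "bfffb" (len 5) => palindrome
  [0:3] "faf" (len 3) => palindrome
  [5:8] "fff" (len 3) => palindrome
  [5:7] "ff" (len 2) => palindrome
  [6:8] "ff" (len 2) => palindrome
Longest palindromic substring: "bfffb" with length 5

5


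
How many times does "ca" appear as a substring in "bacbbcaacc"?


Searching for "ca" in "bacbbcaacc"
Scanning each position:
  Position 0: "ba" => no
  Position 1: "ac" => no
  Position 2: "cb" => no
  Position 3: "bb" => no
  Position 4: "bc" => no
  Position 5: "ca" => MATCH
  Position 6: "aa" => no
  Position 7: "ac" => no
  Position 8: "cc" => no
Total occurrences: 1

1


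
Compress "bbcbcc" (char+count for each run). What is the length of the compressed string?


Input: bbcbcc
Runs:
  'b' x 2 => "b2"
  'c' x 1 => "c1"
  'b' x 1 => "b1"
  'c' x 2 => "c2"
Compressed: "b2c1b1c2"
Compressed length: 8

8


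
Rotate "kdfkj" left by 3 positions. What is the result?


Input: "kdfkj", rotate left by 3
First 3 characters: "kdf"
Remaining characters: "kj"
Concatenate remaining + first: "kj" + "kdf" = "kjkdf"

kjkdf


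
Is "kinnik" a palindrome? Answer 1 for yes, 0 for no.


Input: kinnik
Reversed: kinnik
  Compare pos 0 ('k') with pos 5 ('k'): match
  Compare pos 1 ('i') with pos 4 ('i'): match
  Compare pos 2 ('n') with pos 3 ('n'): match
Result: palindrome

1


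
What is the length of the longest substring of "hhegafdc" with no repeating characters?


Input: "hhegafdc"
Sliding window (track last position of each char):
  Position 0 ('h'): window [0,0] length 1 -- new best
  Position 1 ('h'): repeat (last at 0), move window start to 1
  Position 1 ('h'): window [1,1] length 1
  Position 2 ('e'): window [1,2] length 2 -- new best
  Position 3 ('g'): window [1,3] length 3 -- new best
  Position 4 ('a'): window [1,4] length 4 -- new best
  Position 5 ('f'): window [1,5] length 5 -- new best
  Position 6 ('d'): window [1,6] length 6 -- new best
  Position 7 ('c'): window [1,7] length 7 -- new best
Longest substring with no repeats: "hegafdc" with length 7

7


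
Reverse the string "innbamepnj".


Input: innbamepnj
Reading characters right to left:
  Position 9: 'j'
  Position 8: 'n'
  Position 7: 'p'
  Position 6: 'e'
  Position 5: 'm'
  Position 4: 'a'
  Position 3: 'b'
  Position 2: 'n'
  Position 1: 'n'
  Position 0: 'i'
Reversed: jnpemabnni

jnpemabnni


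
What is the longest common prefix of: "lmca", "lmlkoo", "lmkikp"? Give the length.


Words: lmca, lmlkoo, lmkikp
  Position 0: all 'l' => match
  Position 1: all 'm' => match
  Position 2: ('c', 'l', 'k') => mismatch, stop
LCP = "lm" (length 2)

2


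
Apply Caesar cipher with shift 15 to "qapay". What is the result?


Caesar cipher: shift "qapay" by 15
  'q' (pos 16) + 15 = pos 5 = 'f'
  'a' (pos 0) + 15 = pos 15 = 'p'
  'p' (pos 15) + 15 = pos 4 = 'e'
  'a' (pos 0) + 15 = pos 15 = 'p'
  'y' (pos 24) + 15 = pos 13 = 'n'
Result: fpepn

fpepn


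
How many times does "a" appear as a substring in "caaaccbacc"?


Searching for "a" in "caaaccbacc"
Scanning each position:
  Position 0: "c" => no
  Position 1: "a" => MATCH
  Position 2: "a" => MATCH
  Position 3: "a" => MATCH
  Position 4: "c" => no
  Position 5: "c" => no
  Position 6: "b" => no
  Position 7: "a" => MATCH
  Position 8: "c" => no
  Position 9: "c" => no
Total occurrences: 4

4


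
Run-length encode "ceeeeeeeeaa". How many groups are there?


Input: ceeeeeeeeaa
Scanning for consecutive runs:
  Group 1: 'c' x 1 (positions 0-0)
  Group 2: 'e' x 8 (positions 1-8)
  Group 3: 'a' x 2 (positions 9-10)
Total groups: 3

3


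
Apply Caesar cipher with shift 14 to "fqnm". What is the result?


Caesar cipher: shift "fqnm" by 14
  'f' (pos 5) + 14 = pos 19 = 't'
  'q' (pos 16) + 14 = pos 4 = 'e'
  'n' (pos 13) + 14 = pos 1 = 'b'
  'm' (pos 12) + 14 = pos 0 = 'a'
Result: teba

teba


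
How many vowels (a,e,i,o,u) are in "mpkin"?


Input: mpkin
Checking each character:
  'm' at position 0: consonant
  'p' at position 1: consonant
  'k' at position 2: consonant
  'i' at position 3: vowel (running total: 1)
  'n' at position 4: consonant
Total vowels: 1

1


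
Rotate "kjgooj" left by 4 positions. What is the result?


Input: "kjgooj", rotate left by 4
First 4 characters: "kjgo"
Remaining characters: "oj"
Concatenate remaining + first: "oj" + "kjgo" = "ojkjgo"

ojkjgo


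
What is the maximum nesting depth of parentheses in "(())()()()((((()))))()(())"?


Input: "(())()()()((((()))))()(())"
Tracking depth:
  Position 0 '(': depth becomes 1
  Position 1 '(': depth becomes 2
  Position 2 ')': depth becomes 1
  Position 3 ')': depth becomes 0
  Position 4 '(': depth becomes 1
  Position 5 ')': depth becomes 0
  Position 6 '(': depth becomes 1
  Position 7 ')': depth becomes 0
  Position 8 '(': depth becomes 1
  Position 9 ')': depth becomes 0
  Position 10 '(': depth becomes 1
  Position 11 '(': depth becomes 2
  Position 12 '(': depth becomes 3
  Position 13 '(': depth becomes 4
  Position 14 '(': depth becomes 5
  Position 15 ')': depth becomes 4
  Position 16 ')': depth becomes 3
  Position 17 ')': depth becomes 2
  Position 18 ')': depth becomes 1
  Position 19 ')': depth becomes 0
  Position 20 '(': depth becomes 1
  Position 21 ')': depth becomes 0
  Position 22 '(': depth becomes 1
  Position 23 '(': depth becomes 2
  Position 24 ')': depth becomes 1
  Position 25 ')': depth becomes 0
Maximum depth reached: 5

5


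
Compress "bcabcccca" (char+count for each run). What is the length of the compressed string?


Input: bcabcccca
Runs:
  'b' x 1 => "b1"
  'c' x 1 => "c1"
  'a' x 1 => "a1"
  'b' x 1 => "b1"
  'c' x 4 => "c4"
  'a' x 1 => "a1"
Compressed: "b1c1a1b1c4a1"
Compressed length: 12

12


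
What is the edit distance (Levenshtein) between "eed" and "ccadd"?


Computing edit distance: "eed" -> "ccadd"
DP table:
           c    c    a    d    d
      0    1    2    3    4    5
  e   1    1    2    3    4    5
  e   2    2    2    3    4    5
  d   3    3    3    3    3    4
Edit distance = dp[3][5] = 4

4


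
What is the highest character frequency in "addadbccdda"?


Input: addadbccdda
Character counts:
  'a': 3
  'b': 1
  'c': 2
  'd': 5
Maximum frequency: 5

5


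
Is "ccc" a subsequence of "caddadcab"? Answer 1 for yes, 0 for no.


Check if "ccc" is a subsequence of "caddadcab"
Greedy scan:
  Position 0 ('c'): matches sub[0] = 'c'
  Position 1 ('a'): no match needed
  Position 2 ('d'): no match needed
  Position 3 ('d'): no match needed
  Position 4 ('a'): no match needed
  Position 5 ('d'): no match needed
  Position 6 ('c'): matches sub[1] = 'c'
  Position 7 ('a'): no match needed
  Position 8 ('b'): no match needed
Only matched 2/3 characters => not a subsequence

0


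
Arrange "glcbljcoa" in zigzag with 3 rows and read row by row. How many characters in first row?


Zigzag "glcbljcoa" into 3 rows:
Placing characters:
  'g' => row 0
  'l' => row 1
  'c' => row 2
  'b' => row 1
  'l' => row 0
  'j' => row 1
  'c' => row 2
  'o' => row 1
  'a' => row 0
Rows:
  Row 0: "gla"
  Row 1: "lbjo"
  Row 2: "cc"
First row length: 3

3


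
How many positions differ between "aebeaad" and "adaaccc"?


Comparing "aebeaad" and "adaaccc" position by position:
  Position 0: 'a' vs 'a' => same
  Position 1: 'e' vs 'd' => DIFFER
  Position 2: 'b' vs 'a' => DIFFER
  Position 3: 'e' vs 'a' => DIFFER
  Position 4: 'a' vs 'c' => DIFFER
  Position 5: 'a' vs 'c' => DIFFER
  Position 6: 'd' vs 'c' => DIFFER
Positions that differ: 6

6


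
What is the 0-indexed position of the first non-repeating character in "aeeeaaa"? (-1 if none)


Input: aeeeaaa
Character frequencies:
  'a': 4
  'e': 3
Scanning left to right for freq == 1:
  Position 0 ('a'): freq=4, skip
  Position 1 ('e'): freq=3, skip
  Position 2 ('e'): freq=3, skip
  Position 3 ('e'): freq=3, skip
  Position 4 ('a'): freq=4, skip
  Position 5 ('a'): freq=4, skip
  Position 6 ('a'): freq=4, skip
  No unique character found => answer = -1

-1


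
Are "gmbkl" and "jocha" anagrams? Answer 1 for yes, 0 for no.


Strings: "gmbkl", "jocha"
Sorted first:  bgklm
Sorted second: achjo
Differ at position 0: 'b' vs 'a' => not anagrams

0


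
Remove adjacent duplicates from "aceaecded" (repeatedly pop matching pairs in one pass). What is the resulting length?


Input: aceaecded
Stack-based adjacent duplicate removal:
  Read 'a': push. Stack: a
  Read 'c': push. Stack: ac
  Read 'e': push. Stack: ace
  Read 'a': push. Stack: acea
  Read 'e': push. Stack: aceae
  Read 'c': push. Stack: aceaec
  Read 'd': push. Stack: aceaecd
  Read 'e': push. Stack: aceaecde
  Read 'd': push. Stack: aceaecded
Final stack: "aceaecded" (length 9)

9


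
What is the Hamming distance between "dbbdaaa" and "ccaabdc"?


Comparing "dbbdaaa" and "ccaabdc" position by position:
  Position 0: 'd' vs 'c' => differ
  Position 1: 'b' vs 'c' => differ
  Position 2: 'b' vs 'a' => differ
  Position 3: 'd' vs 'a' => differ
  Position 4: 'a' vs 'b' => differ
  Position 5: 'a' vs 'd' => differ
  Position 6: 'a' vs 'c' => differ
Total differences (Hamming distance): 7

7


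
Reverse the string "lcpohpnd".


Input: lcpohpnd
Reading characters right to left:
  Position 7: 'd'
  Position 6: 'n'
  Position 5: 'p'
  Position 4: 'h'
  Position 3: 'o'
  Position 2: 'p'
  Position 1: 'c'
  Position 0: 'l'
Reversed: dnphopcl

dnphopcl


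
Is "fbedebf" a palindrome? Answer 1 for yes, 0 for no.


Input: fbedebf
Reversed: fbedebf
  Compare pos 0 ('f') with pos 6 ('f'): match
  Compare pos 1 ('b') with pos 5 ('b'): match
  Compare pos 2 ('e') with pos 4 ('e'): match
Result: palindrome

1


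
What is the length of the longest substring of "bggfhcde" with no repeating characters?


Input: "bggfhcde"
Sliding window (track last position of each char):
  Position 0 ('b'): window [0,0] length 1 -- new best
  Position 1 ('g'): window [0,1] length 2 -- new best
  Position 2 ('g'): repeat (last at 1), move window start to 2
  Position 2 ('g'): window [2,2] length 1
  Position 3 ('f'): window [2,3] length 2
  Position 4 ('h'): window [2,4] length 3 -- new best
  Position 5 ('c'): window [2,5] length 4 -- new best
  Position 6 ('d'): window [2,6] length 5 -- new best
  Position 7 ('e'): window [2,7] length 6 -- new best
Longest substring with no repeats: "gfhcde" with length 6

6


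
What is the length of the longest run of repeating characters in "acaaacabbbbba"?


Input: "acaaacabbbbba"
Scanning for longest run:
  Position 1 ('c'): new char, reset run to 1
  Position 2 ('a'): new char, reset run to 1
  Position 3 ('a'): continues run of 'a', length=2
  Position 4 ('a'): continues run of 'a', length=3
  Position 5 ('c'): new char, reset run to 1
  Position 6 ('a'): new char, reset run to 1
  Position 7 ('b'): new char, reset run to 1
  Position 8 ('b'): continues run of 'b', length=2
  Position 9 ('b'): continues run of 'b', length=3
  Position 10 ('b'): continues run of 'b', length=4
  Position 11 ('b'): continues run of 'b', length=5
  Position 12 ('a'): new char, reset run to 1
Longest run: 'b' with length 5

5


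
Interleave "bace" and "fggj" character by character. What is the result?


Interleaving "bace" and "fggj":
  Position 0: 'b' from first, 'f' from second => "bf"
  Position 1: 'a' from first, 'g' from second => "ag"
  Position 2: 'c' from first, 'g' from second => "cg"
  Position 3: 'e' from first, 'j' from second => "ej"
Result: bfagcgej

bfagcgej


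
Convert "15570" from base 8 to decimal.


Input: "15570" in base 8
Positional expansion:
  Digit '1' (value 1) x 8^4 = 4096
  Digit '5' (value 5) x 8^3 = 2560
  Digit '5' (value 5) x 8^2 = 320
  Digit '7' (value 7) x 8^1 = 56
  Digit '0' (value 0) x 8^0 = 0
Sum = 7032

7032


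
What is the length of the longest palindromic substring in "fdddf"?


Input: "fdddf"
Checking substrings for palindromes:
  [0:5] "fdddf" (len 5) => palindrome
  [1:4] "ddd" (len 3) => palindrome
  [1:3] "dd" (len 2) => palindrome
  [2:4] "dd" (len 2) => palindrome
Longest palindromic substring: "fdddf" with length 5

5


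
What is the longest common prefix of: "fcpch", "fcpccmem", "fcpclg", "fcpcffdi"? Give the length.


Words: fcpch, fcpccmem, fcpclg, fcpcffdi
  Position 0: all 'f' => match
  Position 1: all 'c' => match
  Position 2: all 'p' => match
  Position 3: all 'c' => match
  Position 4: ('h', 'c', 'l', 'f') => mismatch, stop
LCP = "fcpc" (length 4)

4


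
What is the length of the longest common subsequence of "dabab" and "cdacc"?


LCS of "dabab" and "cdacc"
DP table:
           c    d    a    c    c
      0    0    0    0    0    0
  d   0    0    1    1    1    1
  a   0    0    1    2    2    2
  b   0    0    1    2    2    2
  a   0    0    1    2    2    2
  b   0    0    1    2    2    2
LCS length = dp[5][5] = 2

2


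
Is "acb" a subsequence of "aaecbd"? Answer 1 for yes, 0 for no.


Check if "acb" is a subsequence of "aaecbd"
Greedy scan:
  Position 0 ('a'): matches sub[0] = 'a'
  Position 1 ('a'): no match needed
  Position 2 ('e'): no match needed
  Position 3 ('c'): matches sub[1] = 'c'
  Position 4 ('b'): matches sub[2] = 'b'
  Position 5 ('d'): no match needed
All 3 characters matched => is a subsequence

1


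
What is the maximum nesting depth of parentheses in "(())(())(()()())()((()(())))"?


Input: "(())(())(()()())()((()(())))"
Tracking depth:
  Position 0 '(': depth becomes 1
  Position 1 '(': depth becomes 2
  Position 2 ')': depth becomes 1
  Position 3 ')': depth becomes 0
  Position 4 '(': depth becomes 1
  Position 5 '(': depth becomes 2
  Position 6 ')': depth becomes 1
  Position 7 ')': depth becomes 0
  Position 8 '(': depth becomes 1
  Position 9 '(': depth becomes 2
  Position 10 ')': depth becomes 1
  Position 11 '(': depth becomes 2
  Position 12 ')': depth becomes 1
  Position 13 '(': depth becomes 2
  Position 14 ')': depth becomes 1
  Position 15 ')': depth becomes 0
  Position 16 '(': depth becomes 1
  Position 17 ')': depth becomes 0
  Position 18 '(': depth becomes 1
  Position 19 '(': depth becomes 2
  Position 20 '(': depth becomes 3
  Position 21 ')': depth becomes 2
  Position 22 '(': depth becomes 3
  Position 23 '(': depth becomes 4
  Position 24 ')': depth becomes 3
  Position 25 ')': depth becomes 2
  Position 26 ')': depth becomes 1
  Position 27 ')': depth becomes 0
Maximum depth reached: 4

4


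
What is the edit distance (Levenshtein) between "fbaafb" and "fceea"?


Computing edit distance: "fbaafb" -> "fceea"
DP table:
           f    c    e    e    a
      0    1    2    3    4    5
  f   1    0    1    2    3    4
  b   2    1    1    2    3    4
  a   3    2    2    2    3    3
  a   4    3    3    3    3    3
  f   5    4    4    4    4    4
  b   6    5    5    5    5    5
Edit distance = dp[6][5] = 5

5


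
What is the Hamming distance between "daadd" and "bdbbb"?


Comparing "daadd" and "bdbbb" position by position:
  Position 0: 'd' vs 'b' => differ
  Position 1: 'a' vs 'd' => differ
  Position 2: 'a' vs 'b' => differ
  Position 3: 'd' vs 'b' => differ
  Position 4: 'd' vs 'b' => differ
Total differences (Hamming distance): 5

5


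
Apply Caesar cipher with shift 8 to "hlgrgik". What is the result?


Caesar cipher: shift "hlgrgik" by 8
  'h' (pos 7) + 8 = pos 15 = 'p'
  'l' (pos 11) + 8 = pos 19 = 't'
  'g' (pos 6) + 8 = pos 14 = 'o'
  'r' (pos 17) + 8 = pos 25 = 'z'
  'g' (pos 6) + 8 = pos 14 = 'o'
  'i' (pos 8) + 8 = pos 16 = 'q'
  'k' (pos 10) + 8 = pos 18 = 's'
Result: ptozoqs

ptozoqs


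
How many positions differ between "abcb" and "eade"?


Comparing "abcb" and "eade" position by position:
  Position 0: 'a' vs 'e' => DIFFER
  Position 1: 'b' vs 'a' => DIFFER
  Position 2: 'c' vs 'd' => DIFFER
  Position 3: 'b' vs 'e' => DIFFER
Positions that differ: 4

4


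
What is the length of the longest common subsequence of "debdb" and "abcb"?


LCS of "debdb" and "abcb"
DP table:
           a    b    c    b
      0    0    0    0    0
  d   0    0    0    0    0
  e   0    0    0    0    0
  b   0    0    1    1    1
  d   0    0    1    1    1
  b   0    0    1    1    2
LCS length = dp[5][4] = 2

2


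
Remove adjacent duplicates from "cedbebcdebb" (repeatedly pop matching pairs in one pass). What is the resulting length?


Input: cedbebcdebb
Stack-based adjacent duplicate removal:
  Read 'c': push. Stack: c
  Read 'e': push. Stack: ce
  Read 'd': push. Stack: ced
  Read 'b': push. Stack: cedb
  Read 'e': push. Stack: cedbe
  Read 'b': push. Stack: cedbeb
  Read 'c': push. Stack: cedbebc
  Read 'd': push. Stack: cedbebcd
  Read 'e': push. Stack: cedbebcde
  Read 'b': push. Stack: cedbebcdeb
  Read 'b': matches stack top 'b' => pop. Stack: cedbebcde
Final stack: "cedbebcde" (length 9)

9


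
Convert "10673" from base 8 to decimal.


Input: "10673" in base 8
Positional expansion:
  Digit '1' (value 1) x 8^4 = 4096
  Digit '0' (value 0) x 8^3 = 0
  Digit '6' (value 6) x 8^2 = 384
  Digit '7' (value 7) x 8^1 = 56
  Digit '3' (value 3) x 8^0 = 3
Sum = 4539

4539
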